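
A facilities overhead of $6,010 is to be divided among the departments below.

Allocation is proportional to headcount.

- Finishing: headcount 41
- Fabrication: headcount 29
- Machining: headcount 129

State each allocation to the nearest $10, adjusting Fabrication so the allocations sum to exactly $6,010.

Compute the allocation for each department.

Finishing: $1,240 · Fabrication: $870 · Machining: $3,900

Headcount total: 199.
Raw shares: Finishing 41/199 × $6,010 = 1,238.24; Fabrication 29/199 × $6,010 = 875.83; Machining 129/199 × $6,010 = 3,895.93.
After rounding ($10): Finishing $1,240; Fabrication $880; Machining $3,900. Sum = $6,020.
Difference $6,010 − $6,020 = −$10 applied to Fabrication: Fabrication becomes $870.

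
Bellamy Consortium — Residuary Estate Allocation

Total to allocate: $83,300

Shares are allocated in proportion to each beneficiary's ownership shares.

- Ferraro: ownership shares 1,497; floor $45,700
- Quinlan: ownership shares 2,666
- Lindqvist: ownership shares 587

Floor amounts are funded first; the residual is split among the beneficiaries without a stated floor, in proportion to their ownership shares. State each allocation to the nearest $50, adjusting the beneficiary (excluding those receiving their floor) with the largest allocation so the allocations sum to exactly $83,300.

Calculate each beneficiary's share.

Ferraro: $45,700 | Quinlan: $30,800 | Lindqvist: $6,800

Fund the minimums — Ferraro $45,700. Balance $37,600.
Balance split over remaining ownership shares 3,253: Quinlan 30,815.12 → $30,800; Lindqvist 6,784.88 → $6,800.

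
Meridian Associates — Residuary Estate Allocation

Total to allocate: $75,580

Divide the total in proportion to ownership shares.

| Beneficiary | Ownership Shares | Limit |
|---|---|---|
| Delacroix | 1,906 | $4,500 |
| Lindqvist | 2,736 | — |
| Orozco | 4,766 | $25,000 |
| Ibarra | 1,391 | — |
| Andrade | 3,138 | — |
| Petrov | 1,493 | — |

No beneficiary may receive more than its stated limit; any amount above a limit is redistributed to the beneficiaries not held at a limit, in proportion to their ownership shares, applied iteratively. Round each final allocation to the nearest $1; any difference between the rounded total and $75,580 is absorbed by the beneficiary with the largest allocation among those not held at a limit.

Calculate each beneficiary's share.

Delacroix: $4,500 · Lindqvist: $14,395 · Orozco: $25,000 · Ibarra: $7,319 · Andrade: $16,511 · Petrov: $7,855

Ownership shares total: 15,430.
Pro-rata shares before constraints: Delacroix 9,336.06; Lindqvist 13,401.61; Orozco 23,345.06; Ibarra 6,813.47; Andrade 15,370.71; Petrov 7,313.09.
Cap binds for Delacroix ($4,500); residual $71,080 reallocated over remaining ownership shares 13,524.
Cap binds for Orozco ($25,000); residual $46,080 reallocated over remaining ownership shares 8,758.
Redistributed shares: Lindqvist 14,395.40 → $14,395; Ibarra 7,318.71 → $7,319; Andrade 16,510.51 → $16,511; Petrov 7,855.38 → $7,855.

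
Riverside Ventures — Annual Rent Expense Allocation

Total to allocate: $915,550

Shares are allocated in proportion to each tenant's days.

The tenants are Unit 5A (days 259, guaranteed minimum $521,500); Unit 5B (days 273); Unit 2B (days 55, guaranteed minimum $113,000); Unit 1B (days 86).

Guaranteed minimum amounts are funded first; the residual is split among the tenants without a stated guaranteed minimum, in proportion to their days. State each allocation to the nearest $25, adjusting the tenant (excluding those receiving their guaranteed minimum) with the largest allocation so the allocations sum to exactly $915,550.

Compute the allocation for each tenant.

Unit 5A: $521,500 · Unit 5B: $213,725 · Unit 2B: $113,000 · Unit 1B: $67,325

Guaranteed amounts: Unit 5A $521,500; Unit 2B $113,000. Remaining pool $281,050.
Remaining pool split over remaining days 359: Unit 5B 213,723.26 → $213,725; Unit 1B 67,326.74 → $67,325.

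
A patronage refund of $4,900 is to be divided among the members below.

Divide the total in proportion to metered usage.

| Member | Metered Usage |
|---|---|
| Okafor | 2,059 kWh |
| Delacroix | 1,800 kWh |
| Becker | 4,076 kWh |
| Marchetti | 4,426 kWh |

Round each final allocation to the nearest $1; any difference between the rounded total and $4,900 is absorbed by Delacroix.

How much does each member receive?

Okafor: $816; Delacroix: $713; Becker: $1,616; Marchetti: $1,755

Metered usage total: 12,361.
Unrounded shares: Okafor 2,059/12,361 × $4,900 = 816.20; Delacroix 1,800/12,361 × $4,900 = 713.53; Becker 4,076/12,361 × $4,900 = 1,615.76; Marchetti 4,426/12,361 × $4,900 = 1,754.502.
At nearest $1: Okafor $816; Delacroix $714; Becker $1,616; Marchetti $1,755. Sum = $4,901.
Difference $4,900 − $4,901 = −$1 applied to Delacroix: Delacroix becomes $713.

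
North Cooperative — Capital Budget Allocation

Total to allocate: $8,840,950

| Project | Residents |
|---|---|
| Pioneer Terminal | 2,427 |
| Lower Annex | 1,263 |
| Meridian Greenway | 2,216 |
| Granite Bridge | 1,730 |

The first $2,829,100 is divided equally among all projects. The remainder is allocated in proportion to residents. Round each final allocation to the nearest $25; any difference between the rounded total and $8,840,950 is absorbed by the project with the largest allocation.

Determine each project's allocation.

$2,829,100 shared equally gives $707,275 per project.
Remainder $6,011,850 by residents (total 7,636): Pioneer Terminal 1,910,785.75 → $1,910,775; Lower Annex 994,364.40 → $994,375; Meridian Greenway 1,744,664.69 → $1,744,675; Granite Bridge 1,362,035.16 → $1,362,025.
Totals: Pioneer Terminal $707,275 + $1,910,775 = $2,618,050; Lower Annex $707,275 + $994,375 = $1,701,650; Meridian Greenway $707,275 + $1,744,675 = $2,451,950; Granite Bridge $707,275 + $1,362,025 = $2,069,300.

Pioneer Terminal: $2,618,050 · Lower Annex: $1,701,650 · Meridian Greenway: $2,451,950 · Granite Bridge: $2,069,300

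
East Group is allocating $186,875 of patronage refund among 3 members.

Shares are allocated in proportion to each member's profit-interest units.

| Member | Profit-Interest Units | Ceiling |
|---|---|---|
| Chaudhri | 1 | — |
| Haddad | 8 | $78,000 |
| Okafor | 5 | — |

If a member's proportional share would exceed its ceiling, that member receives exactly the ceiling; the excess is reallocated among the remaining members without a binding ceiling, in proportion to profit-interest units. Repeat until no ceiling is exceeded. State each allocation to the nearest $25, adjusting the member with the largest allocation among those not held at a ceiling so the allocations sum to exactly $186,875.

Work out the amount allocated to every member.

Total profit-interest units = 14.
Proportional shares (ignoring caps): Chaudhri 13,348.21; Haddad 106,785.71; Okafor 66,741.07.
Held at cap: Haddad ($78,000); residual $108,875 reallocated over remaining profit-interest units 6.
Remaining shares: Chaudhri 18,145.83 → $18,150; Okafor 90,729.17 → $90,725.

Chaudhri: $18,150 · Haddad: $78,000 · Okafor: $90,725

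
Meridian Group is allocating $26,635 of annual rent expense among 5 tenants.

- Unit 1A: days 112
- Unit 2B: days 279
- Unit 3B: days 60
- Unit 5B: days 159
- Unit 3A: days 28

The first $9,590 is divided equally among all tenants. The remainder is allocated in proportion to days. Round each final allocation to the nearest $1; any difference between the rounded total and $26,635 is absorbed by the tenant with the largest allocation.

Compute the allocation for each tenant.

First tranche $9,590 split equally: $1,918 each.
Remainder $17,045 by days (total 638): Unit 1A 2,992.23 → $2,992; Unit 2B 7,453.85 → $7,454; Unit 3B 1,602.98 → $1,603; Unit 5B 4,247.89 → $4,248; Unit 3A 748.06 → $748.
Totals: Unit 1A $1,918 + $2,992 = $4,910; Unit 2B $1,918 + $7,454 = $9,372; Unit 3B $1,918 + $1,603 = $3,521; Unit 5B $1,918 + $4,248 = $6,166; Unit 3A $1,918 + $748 = $2,666.

Unit 1A: $4,910; Unit 2B: $9,372; Unit 3B: $3,521; Unit 5B: $6,166; Unit 3A: $2,666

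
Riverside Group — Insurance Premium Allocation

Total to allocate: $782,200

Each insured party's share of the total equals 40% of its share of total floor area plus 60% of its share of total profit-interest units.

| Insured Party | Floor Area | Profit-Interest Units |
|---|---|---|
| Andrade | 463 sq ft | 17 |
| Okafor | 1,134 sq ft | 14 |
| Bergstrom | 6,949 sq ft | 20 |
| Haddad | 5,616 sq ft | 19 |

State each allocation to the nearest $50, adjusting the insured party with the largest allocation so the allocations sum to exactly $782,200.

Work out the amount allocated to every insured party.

Andrade: $124,200 | Okafor: $118,900 | Bergstrom: $287,650 | Haddad: $251,450

Totals — floor area 14,162, profit-interest units 70.
Combined weights (40% floor area + 60% profit-interest units): Andrade 0.1588; Okafor 0.1520; Bergstrom 0.3677; Haddad 0.3215.
Unrounded shares: Andrade 124,206.74; Okafor 118,917.38; Bergstrom 287,615.16; Haddad 251,460.72.
After rounding ($50): Andrade $124,200; Okafor $118,900; Bergstrom $287,600; Haddad $251,450. Sum = $782,150.
Difference $782,200 − $782,150 = +$50 applied to largest allocation (Bergstrom): Bergstrom becomes $287,650.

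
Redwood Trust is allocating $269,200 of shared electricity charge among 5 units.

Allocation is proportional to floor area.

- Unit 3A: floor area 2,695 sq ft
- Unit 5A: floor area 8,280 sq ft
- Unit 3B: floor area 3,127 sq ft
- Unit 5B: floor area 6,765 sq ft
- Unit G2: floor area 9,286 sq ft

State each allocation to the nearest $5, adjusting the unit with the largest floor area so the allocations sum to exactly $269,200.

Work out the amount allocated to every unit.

Unit 3A: $24,060; Unit 5A: $73,920; Unit 3B: $27,915; Unit 5B: $60,395; Unit G2: $82,910

Combined floor area = 2,695 + 8,280 + 3,127 + 6,765 + 9,286 = 30,153.
Unrounded shares: Unit 3A 24,060.43; Unit 5A 73,922.20; Unit 3B 27,917.24; Unit 5B 60,396.58; Unit G2 82,903.57.
Rounded to nearest $5: Unit 3A $24,060; Unit 5A $73,920; Unit 3B $27,915; Unit 5B $60,395; Unit G2 $82,905. Sum = $269,195.
Difference $269,200 − $269,195 = +$5 applied to largest floor area (Unit G2): Unit G2 becomes $82,910.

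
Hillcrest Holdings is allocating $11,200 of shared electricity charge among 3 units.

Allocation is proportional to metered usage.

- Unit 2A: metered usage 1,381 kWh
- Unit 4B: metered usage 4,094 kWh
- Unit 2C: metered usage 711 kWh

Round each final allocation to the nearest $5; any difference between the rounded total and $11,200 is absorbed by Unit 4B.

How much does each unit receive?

Unit 2A: $2,500; Unit 4B: $7,415; Unit 2C: $1,285

Total metered usage = 6,186.
Pro-rata amounts: Unit 2A 1,381/6,186 × $11,200 = 2,500.36; Unit 4B 4,094/6,186 × $11,200 = 7,412.35; Unit 2C 711/6,186 × $11,200 = 1,287.29.
Rounded to nearest $5: Unit 2A $2,500; Unit 4B $7,410; Unit 2C $1,285. Sum = $11,195.
Difference $11,200 − $11,195 = +$5 applied to Unit 4B: Unit 4B becomes $7,415.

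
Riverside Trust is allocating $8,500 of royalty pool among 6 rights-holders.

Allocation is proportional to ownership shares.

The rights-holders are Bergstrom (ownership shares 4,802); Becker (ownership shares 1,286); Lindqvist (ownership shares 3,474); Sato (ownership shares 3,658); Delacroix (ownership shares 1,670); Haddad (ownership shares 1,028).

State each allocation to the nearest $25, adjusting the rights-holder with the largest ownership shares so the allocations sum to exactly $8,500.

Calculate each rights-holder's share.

Sum of ownership shares: 4,802 + 1,286 + 3,474 + 3,658 + 1,670 + 1,028 = 15,918.
Pro-rata amounts: Bergstrom 2,564.20; Becker 686.71; Lindqvist 1,855.07; Sato 1,953.32; Delacroix 891.76; Haddad 548.94.
Rounded to nearest $25: Bergstrom $2,575; Becker $675; Lindqvist $1,850; Sato $1,950; Delacroix $900; Haddad $550. Sum = $8,500.
Sum already equals the total — no adjustment.

Bergstrom: $2,575 · Becker: $675 · Lindqvist: $1,850 · Sato: $1,950 · Delacroix: $900 · Haddad: $550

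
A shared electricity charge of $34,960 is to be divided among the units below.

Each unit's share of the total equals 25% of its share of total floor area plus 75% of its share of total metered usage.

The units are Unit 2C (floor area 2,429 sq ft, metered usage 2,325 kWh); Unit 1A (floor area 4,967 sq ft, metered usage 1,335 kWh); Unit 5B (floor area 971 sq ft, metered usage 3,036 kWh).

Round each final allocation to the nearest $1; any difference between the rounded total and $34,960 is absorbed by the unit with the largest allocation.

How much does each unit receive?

Floor area total 8,367; metered usage total 6,696.
Composite weights (25% floor area + 75% metered usage): Unit 2C 0.3330; Unit 1A 0.2979; Unit 5B 0.3691.
Pro-rata amounts: Unit 2C 11,641.45; Unit 1A 10,415.98; Unit 5B 12,902.57.
After rounding ($1): Unit 2C $11,641; Unit 1A $10,416; Unit 5B $12,903. Sum = $34,960.
No rounding difference to absorb.

Unit 2C: $11,641; Unit 1A: $10,416; Unit 5B: $12,903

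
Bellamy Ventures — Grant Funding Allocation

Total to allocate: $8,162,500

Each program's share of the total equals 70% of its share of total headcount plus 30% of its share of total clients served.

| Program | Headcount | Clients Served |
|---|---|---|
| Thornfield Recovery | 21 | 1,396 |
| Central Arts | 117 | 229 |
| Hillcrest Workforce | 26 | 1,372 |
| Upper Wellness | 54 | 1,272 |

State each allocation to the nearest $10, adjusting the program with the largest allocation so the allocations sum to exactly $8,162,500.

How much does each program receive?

Thornfield Recovery: $1,351,170 | Central Arts: $3,197,910 | Hillcrest Workforce: $1,468,450 | Upper Wellness: $2,144,970

Totals — headcount 218, clients served 4,269.
Composite weights (70% headcount + 30% clients served): Thornfield Recovery 0.1655; Central Arts 0.3918; Hillcrest Workforce 0.1799; Upper Wellness 0.2628.
Raw shares: Thornfield Recovery 1,351,169.58; Central Arts 3,197,911.07; Hillcrest Workforce 1,468,452.21; Upper Wellness 2,144,967.14.
At nearest $10: Thornfield Recovery $1,351,170; Central Arts $3,197,910; Hillcrest Workforce $1,468,450; Upper Wellness $2,144,970. Sum = $8,162,500.
Rounded total matches; no reconciliation needed.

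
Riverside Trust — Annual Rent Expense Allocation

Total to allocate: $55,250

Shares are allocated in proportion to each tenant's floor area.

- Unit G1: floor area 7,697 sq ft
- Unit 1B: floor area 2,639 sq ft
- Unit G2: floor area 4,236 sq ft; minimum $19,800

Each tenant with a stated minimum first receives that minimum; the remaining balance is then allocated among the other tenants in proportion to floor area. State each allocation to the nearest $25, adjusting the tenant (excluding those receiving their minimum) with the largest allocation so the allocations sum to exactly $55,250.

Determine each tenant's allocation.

Minimums first: Unit G2 $19,800. Balance $35,450.
Balance split over remaining floor area 10,336: Unit G1 26,398.86 → $26,400; Unit 1B 9,051.14 → $9,050.

Unit G1: $26,400 | Unit 1B: $9,050 | Unit G2: $19,800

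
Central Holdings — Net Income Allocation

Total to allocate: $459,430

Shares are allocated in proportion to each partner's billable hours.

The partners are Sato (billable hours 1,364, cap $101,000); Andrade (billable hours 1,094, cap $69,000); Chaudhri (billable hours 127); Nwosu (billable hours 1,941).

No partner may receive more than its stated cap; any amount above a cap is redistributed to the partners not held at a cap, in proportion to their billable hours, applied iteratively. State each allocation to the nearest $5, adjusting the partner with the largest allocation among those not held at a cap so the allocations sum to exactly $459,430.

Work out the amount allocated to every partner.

Sum of billable hours: 4,526.
Pro-rata shares before constraints: Sato 138,458.36; Andrade 111,050.91; Chaudhri 12,891.65; Nwosu 197,029.08.
Cap binds for Sato ($101,000), Andrade ($69,000); residual $289,430 reallocated over remaining billable hours 2,068.
Redistributed shares: Chaudhri 17,774.47 → $17,775; Nwosu 271,655.53 → $271,655.

Sato: $101,000; Andrade: $69,000; Chaudhri: $17,775; Nwosu: $271,655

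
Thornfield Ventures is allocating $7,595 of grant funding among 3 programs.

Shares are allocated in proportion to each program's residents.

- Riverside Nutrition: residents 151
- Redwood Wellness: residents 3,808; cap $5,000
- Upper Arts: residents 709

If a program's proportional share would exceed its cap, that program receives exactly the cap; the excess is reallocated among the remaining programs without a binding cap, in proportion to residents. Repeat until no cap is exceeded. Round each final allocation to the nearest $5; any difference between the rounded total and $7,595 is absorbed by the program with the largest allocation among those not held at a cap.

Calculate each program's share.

Total residents = 4,668.
Proportional shares (ignoring caps): Riverside Nutrition 245.68; Redwood Wellness 6,195.75; Upper Arts 1,153.57.
Held at cap: Redwood Wellness ($5,000); remaining pool $2,595 reallocated over remaining residents 860.
Shares after redistribution: Riverside Nutrition 455.63 → $455; Upper Arts 2,139.37 → $2,140.

Riverside Nutrition: $455; Redwood Wellness: $5,000; Upper Arts: $2,140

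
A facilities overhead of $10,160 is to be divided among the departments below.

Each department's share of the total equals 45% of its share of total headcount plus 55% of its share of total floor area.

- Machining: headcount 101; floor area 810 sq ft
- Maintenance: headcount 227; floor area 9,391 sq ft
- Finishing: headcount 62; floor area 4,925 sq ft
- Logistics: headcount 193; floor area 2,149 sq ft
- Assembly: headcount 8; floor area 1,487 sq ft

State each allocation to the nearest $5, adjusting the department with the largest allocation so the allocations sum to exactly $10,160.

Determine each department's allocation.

Totals — headcount 591, floor area 18,762.
Blended shares (45% headcount + 55% floor area): Machining 0.1006; Maintenance 0.4481; Finishing 0.1916; Logistics 0.2100; Assembly 0.0497.
Pro-rata amounts: Machining 1,022.59; Maintenance 4,553.06; Finishing 1,946.48; Logistics 2,133.11; Assembly 504.77.
At nearest $5: Machining $1,025; Maintenance $4,555; Finishing $1,945; Logistics $2,135; Assembly $505. Sum = $10,165.
Difference $10,160 − $10,165 = −$5 applied to largest allocation (Maintenance): Maintenance becomes $4,550.

Machining: $1,025 | Maintenance: $4,550 | Finishing: $1,945 | Logistics: $2,135 | Assembly: $505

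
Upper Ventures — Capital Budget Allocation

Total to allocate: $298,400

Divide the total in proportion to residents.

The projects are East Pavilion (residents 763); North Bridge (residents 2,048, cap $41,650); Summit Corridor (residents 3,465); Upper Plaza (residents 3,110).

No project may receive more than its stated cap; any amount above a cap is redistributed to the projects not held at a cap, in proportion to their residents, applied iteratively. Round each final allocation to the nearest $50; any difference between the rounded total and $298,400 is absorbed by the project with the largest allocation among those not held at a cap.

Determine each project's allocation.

Sum of residents: 9,386.
Pro-rata shares before constraints: East Pavilion 24,257.32; North Bridge 65,110.08; Summit Corridor 110,159.39; Upper Plaza 98,873.22.
Cap binds for North Bridge ($41,650); residual $256,750 reallocated over remaining residents 7,338.
Shares after redistribution: East Pavilion 26,696.68 → $26,700; Summit Corridor 121,237.22 → $121,250; Upper Plaza 108,816.09 → $108,800.

East Pavilion: $26,700 · North Bridge: $41,650 · Summit Corridor: $121,250 · Upper Plaza: $108,800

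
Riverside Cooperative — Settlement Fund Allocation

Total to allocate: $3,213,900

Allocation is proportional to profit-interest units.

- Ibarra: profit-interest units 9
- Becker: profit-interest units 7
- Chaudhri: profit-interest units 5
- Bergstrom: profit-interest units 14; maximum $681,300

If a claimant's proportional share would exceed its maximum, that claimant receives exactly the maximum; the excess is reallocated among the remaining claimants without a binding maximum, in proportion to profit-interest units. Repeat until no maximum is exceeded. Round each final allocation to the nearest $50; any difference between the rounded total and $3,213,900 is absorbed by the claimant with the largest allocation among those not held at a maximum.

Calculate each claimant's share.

Ibarra: $1,085,400; Becker: $844,200; Chaudhri: $603,000; Bergstrom: $681,300

Total profit-interest units = 35.
Pro-rata shares before constraints: Ibarra 826,431.43; Becker 642,780.00; Chaudhri 459,128.57; Bergstrom 1,285,560.00.
Capped: Bergstrom ($681,300); residual $2,532,600 reallocated over remaining profit-interest units 21.
Shares after redistribution: Ibarra 1,085,400.00 → $1,085,400; Becker 844,200.00 → $844,200; Chaudhri 603,000.00 → $603,000.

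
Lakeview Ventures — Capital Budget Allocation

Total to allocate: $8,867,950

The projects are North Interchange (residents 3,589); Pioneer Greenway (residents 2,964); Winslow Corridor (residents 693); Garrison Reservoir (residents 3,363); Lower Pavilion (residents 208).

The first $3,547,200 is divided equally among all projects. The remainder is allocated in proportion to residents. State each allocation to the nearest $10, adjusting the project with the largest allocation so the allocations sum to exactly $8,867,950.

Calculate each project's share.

First tranche $3,547,200 split equally: $709,440 each.
Remainder $5,320,750 by residents (total 10,817): North Interchange 1,765,385.20 → $1,765,390; Pioneer Greenway 1,457,955.35 → $1,457,960; Winslow Corridor 340,878.22 → $340,880; Garrison Reservoir 1,654,218.57 → $1,654,220; Lower Pavilion 102,312.66 → $102,310.
Rounding difference −$10 on remainder applied to North Interchange.
Totals: North Interchange $709,440 + $1,765,380 = $2,474,820; Pioneer Greenway $709,440 + $1,457,960 = $2,167,400; Winslow Corridor $709,440 + $340,880 = $1,050,320; Garrison Reservoir $709,440 + $1,654,220 = $2,363,660; Lower Pavilion $709,440 + $102,310 = $811,750.

North Interchange: $2,474,820 | Pioneer Greenway: $2,167,400 | Winslow Corridor: $1,050,320 | Garrison Reservoir: $2,363,660 | Lower Pavilion: $811,750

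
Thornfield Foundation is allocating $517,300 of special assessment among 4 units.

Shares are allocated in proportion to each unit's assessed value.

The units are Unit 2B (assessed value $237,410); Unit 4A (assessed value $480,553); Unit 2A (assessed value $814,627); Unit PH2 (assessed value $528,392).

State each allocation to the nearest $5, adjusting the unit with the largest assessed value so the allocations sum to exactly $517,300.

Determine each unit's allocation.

Unit 2B: $59,590 | Unit 4A: $120,615 | Unit 2A: $204,470 | Unit PH2: $132,625

Combined assessed value = 237,410 + 480,553 + 814,627 + 528,392 = 2,060,982.
Proportional shares: Unit 2B 59,589.16; Unit 4A 120,617.29; Unit 2A 204,468.81; Unit PH2 132,624.73.
After rounding ($5): Unit 2B $59,590; Unit 4A $120,615; Unit 2A $204,470; Unit PH2 $132,625. Sum = $517,300.
Rounded total matches; no reconciliation needed.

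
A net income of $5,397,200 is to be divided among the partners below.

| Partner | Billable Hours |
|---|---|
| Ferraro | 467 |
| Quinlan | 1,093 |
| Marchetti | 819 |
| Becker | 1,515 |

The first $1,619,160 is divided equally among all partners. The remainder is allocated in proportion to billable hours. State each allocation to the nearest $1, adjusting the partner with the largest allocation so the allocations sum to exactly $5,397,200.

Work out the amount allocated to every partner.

Ferraro: $857,883 | Quinlan: $1,465,241 | Marchetti: $1,199,401 | Becker: $1,874,675

First tranche $1,619,160 split equally: $404,790 each.
Remainder $3,778,040 by billable hours (total 3,894): Ferraro 453,093.14 → $453,093; Quinlan 1,060,451.39 → $1,060,451; Marchetti 794,610.88 → $794,611; Becker 1,469,884.59 → $1,469,885.
Totals: Ferraro $404,790 + $453,093 = $857,883; Quinlan $404,790 + $1,060,451 = $1,465,241; Marchetti $404,790 + $794,611 = $1,199,401; Becker $404,790 + $1,469,885 = $1,874,675.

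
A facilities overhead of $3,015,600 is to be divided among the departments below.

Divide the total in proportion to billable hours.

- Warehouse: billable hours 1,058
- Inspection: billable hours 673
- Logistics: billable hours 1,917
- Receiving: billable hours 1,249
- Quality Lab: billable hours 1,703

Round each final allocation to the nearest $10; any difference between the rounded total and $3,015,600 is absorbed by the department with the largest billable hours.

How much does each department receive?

Warehouse: $483,410 · Inspection: $307,500 · Logistics: $875,890 · Receiving: $570,680 · Quality Lab: $778,120

Total billable hours = 1,058 + 673 + 1,917 + 1,249 + 1,703 = 6,600.
Raw shares: Warehouse 483,409.82; Inspection 307,499.82; Logistics 875,894.73; Receiving 570,679.45; Quality Lab 778,116.18.
After rounding ($10): Warehouse $483,410; Inspection $307,500; Logistics $875,890; Receiving $570,680; Quality Lab $778,120. Sum = $3,015,600.
No rounding difference to absorb.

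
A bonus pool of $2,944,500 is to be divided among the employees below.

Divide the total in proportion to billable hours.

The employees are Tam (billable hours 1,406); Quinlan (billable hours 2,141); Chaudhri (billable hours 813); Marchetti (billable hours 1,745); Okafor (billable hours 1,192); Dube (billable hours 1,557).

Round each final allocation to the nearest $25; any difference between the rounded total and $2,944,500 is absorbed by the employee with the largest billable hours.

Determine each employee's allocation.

Total billable hours = 1,406 + 2,141 + 813 + 1,745 + 1,192 + 1,557 = 8,854.
Unrounded shares: Tam 467,581.55; Quinlan 712,014.29; Chaudhri 270,372.54; Marchetti 580,319.91; Okafor 396,413.37; Dube 517,798.34.
At nearest $25: Tam $467,575; Quinlan $712,025; Chaudhri $270,375; Marchetti $580,325; Okafor $396,425; Dube $517,800. Sum = $2,944,525.
Difference $2,944,500 − $2,944,525 = −$25 applied to largest billable hours (Quinlan): Quinlan becomes $712,000.

Tam: $467,575 · Quinlan: $712,000 · Chaudhri: $270,375 · Marchetti: $580,325 · Okafor: $396,425 · Dube: $517,800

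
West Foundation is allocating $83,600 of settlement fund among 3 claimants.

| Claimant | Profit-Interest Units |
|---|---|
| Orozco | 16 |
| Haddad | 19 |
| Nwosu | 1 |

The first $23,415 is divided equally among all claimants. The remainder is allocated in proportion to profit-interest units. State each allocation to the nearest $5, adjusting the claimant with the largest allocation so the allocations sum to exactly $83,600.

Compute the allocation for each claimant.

$23,415 shared equally gives $7,805 per claimant.
Remainder $60,185 by profit-interest units (total 36): Orozco 26,748.89 → $26,750; Haddad 31,764.31 → $31,765; Nwosu 1,671.81 → $1,670.
Totals: Orozco $7,805 + $26,750 = $34,555; Haddad $7,805 + $31,765 = $39,570; Nwosu $7,805 + $1,670 = $9,475.

Orozco: $34,555 · Haddad: $39,570 · Nwosu: $9,475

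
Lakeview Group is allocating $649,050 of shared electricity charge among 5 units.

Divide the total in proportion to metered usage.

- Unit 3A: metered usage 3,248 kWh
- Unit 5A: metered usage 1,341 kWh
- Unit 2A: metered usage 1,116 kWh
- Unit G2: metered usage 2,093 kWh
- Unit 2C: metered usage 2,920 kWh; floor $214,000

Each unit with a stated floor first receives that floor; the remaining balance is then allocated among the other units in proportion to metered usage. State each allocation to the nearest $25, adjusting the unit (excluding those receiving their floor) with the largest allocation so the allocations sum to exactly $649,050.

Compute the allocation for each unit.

Fund the minimums — Unit 2C $214,000. Balance $435,050.
Balance split over remaining metered usage 7,798: Unit 3A 181,205.75 → $181,200; Unit 5A 74,814.32 → $74,825; Unit 2A 62,261.58 → $62,250; Unit G2 116,768.36 → $116,775.

Unit 3A: $181,200 | Unit 5A: $74,825 | Unit 2A: $62,250 | Unit G2: $116,775 | Unit 2C: $214,000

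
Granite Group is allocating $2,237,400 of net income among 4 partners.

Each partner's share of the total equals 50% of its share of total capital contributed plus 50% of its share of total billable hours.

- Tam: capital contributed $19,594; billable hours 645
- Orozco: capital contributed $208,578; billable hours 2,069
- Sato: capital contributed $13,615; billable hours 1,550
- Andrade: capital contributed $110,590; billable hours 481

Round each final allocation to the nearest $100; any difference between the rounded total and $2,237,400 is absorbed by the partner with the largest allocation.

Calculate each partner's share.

Capital contributed total 352,377; billable hours total 4,745.
Composite weights (50% capital contributed + 50% billable hours): Tam 0.0958; Orozco 0.5140; Sato 0.1826; Andrade 0.2076.
Raw shares: Tam 214,273.31; Orozco 1,149,973.39; Sato 408,658.02; Andrade 464,495.28.
At nearest $100: Tam $214,300; Orozco $1,150,000; Sato $408,700; Andrade $464,500. Sum = $2,237,500.
Difference $2,237,400 − $2,237,500 = −$100 applied to largest allocation (Orozco): Orozco becomes $1,149,900.

Tam: $214,300; Orozco: $1,149,900; Sato: $408,700; Andrade: $464,500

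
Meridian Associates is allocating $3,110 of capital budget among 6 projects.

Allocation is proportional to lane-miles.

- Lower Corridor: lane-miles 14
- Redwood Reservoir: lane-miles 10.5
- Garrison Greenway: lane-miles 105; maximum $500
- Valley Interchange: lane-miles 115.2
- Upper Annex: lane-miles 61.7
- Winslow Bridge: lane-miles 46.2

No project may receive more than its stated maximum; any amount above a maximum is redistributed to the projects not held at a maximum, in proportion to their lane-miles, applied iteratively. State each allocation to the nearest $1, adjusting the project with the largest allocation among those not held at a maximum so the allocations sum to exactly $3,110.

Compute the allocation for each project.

Lane-miles total: 352.6.
Proportional shares (ignoring caps): Lower Corridor 123.48; Redwood Reservoir 92.61; Garrison Greenway 926.12; Valley Interchange 1,016.09; Upper Annex 544.21; Winslow Bridge 407.49.
Capped: Garrison Greenway ($500); residual $2,610 reallocated over remaining lane-miles 247.6.
Shares after redistribution: Lower Corridor 147.58 → $148; Redwood Reservoir 110.68 → $111; Valley Interchange 1,214.35 → $1,214; Upper Annex 650.39 → $650; Winslow Bridge 487.00 → $487.

Lower Corridor: $148 | Redwood Reservoir: $111 | Garrison Greenway: $500 | Valley Interchange: $1,214 | Upper Annex: $650 | Winslow Bridge: $487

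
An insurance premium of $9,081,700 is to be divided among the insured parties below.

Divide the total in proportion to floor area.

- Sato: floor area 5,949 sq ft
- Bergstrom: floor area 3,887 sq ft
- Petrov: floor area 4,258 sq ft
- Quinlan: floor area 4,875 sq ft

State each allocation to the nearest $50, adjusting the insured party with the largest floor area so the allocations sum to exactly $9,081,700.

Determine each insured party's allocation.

Sato: $2,848,150 · Bergstrom: $1,860,950 · Petrov: $2,038,600 · Quinlan: $2,334,000

Floor area total: 18,969.
Pro-rata amounts: Sato 5,949/18,969 × $9,081,700 = 2,848,175.09; Bergstrom 3,887/18,969 × $9,081,700 = 1,860,960.93; Petrov 4,258/18,969 × $9,081,700 = 2,038,582.88; Quinlan 4,875/18,969 × $9,081,700 = 2,333,981.10.
After rounding ($50): Sato $2,848,200; Bergstrom $1,860,950; Petrov $2,038,600; Quinlan $2,334,000. Sum = $9,081,750.
Difference $9,081,700 − $9,081,750 = −$50 applied to largest floor area (Sato): Sato becomes $2,848,150.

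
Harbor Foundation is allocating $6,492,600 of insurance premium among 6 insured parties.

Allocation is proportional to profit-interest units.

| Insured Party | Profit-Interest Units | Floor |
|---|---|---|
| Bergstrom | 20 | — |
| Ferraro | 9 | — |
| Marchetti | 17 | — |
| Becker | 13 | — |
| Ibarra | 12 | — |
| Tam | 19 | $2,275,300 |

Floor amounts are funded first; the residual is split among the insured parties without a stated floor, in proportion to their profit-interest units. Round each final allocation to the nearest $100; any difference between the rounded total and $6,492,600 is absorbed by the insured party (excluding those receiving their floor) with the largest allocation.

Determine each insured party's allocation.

Bergstrom: $1,187,900 · Ferraro: $534,600 · Marchetti: $1,009,800 · Becker: $772,200 · Ibarra: $712,800 · Tam: $2,275,300

Fund the minimums — Tam $2,275,300. Balance $4,217,300.
Balance split over remaining profit-interest units 71: Bergstrom 1,187,971.83 → $1,188,000; Ferraro 534,587.32 → $534,600; Marchetti 1,009,776.06 → $1,009,800; Becker 772,181.69 → $772,200; Ibarra 712,783.10 → $712,800.
Rounding difference −$100 applied to Bergstrom → $1,187,900.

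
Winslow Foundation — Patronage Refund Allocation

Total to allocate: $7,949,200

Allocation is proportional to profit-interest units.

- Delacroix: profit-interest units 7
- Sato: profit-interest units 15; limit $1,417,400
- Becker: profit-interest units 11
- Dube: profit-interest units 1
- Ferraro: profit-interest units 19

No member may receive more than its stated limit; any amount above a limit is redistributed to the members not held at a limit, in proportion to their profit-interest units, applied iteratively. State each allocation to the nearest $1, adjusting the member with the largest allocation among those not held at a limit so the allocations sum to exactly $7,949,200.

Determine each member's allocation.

Delacroix: $1,203,226 | Sato: $1,417,400 | Becker: $1,890,784 | Dube: $171,889 | Ferraro: $3,265,901

Profit-interest units total: 53.
Proportional shares (ignoring caps): Delacroix 1,049,894.34; Sato 2,249,773.58; Becker 1,649,833.96; Dube 149,984.91; Ferraro 2,849,713.21.
Held at cap: Sato ($1,417,400); residual $6,531,800 reallocated over remaining profit-interest units 38.
Shares after redistribution: Delacroix 1,203,226.32 → $1,203,226; Becker 1,890,784.21 → $1,890,784; Dube 171,889.47 → $171,889; Ferraro 3,265,900.00 → $3,265,900.
Rounding difference +$1 applied to Ferraro → $3,265,901.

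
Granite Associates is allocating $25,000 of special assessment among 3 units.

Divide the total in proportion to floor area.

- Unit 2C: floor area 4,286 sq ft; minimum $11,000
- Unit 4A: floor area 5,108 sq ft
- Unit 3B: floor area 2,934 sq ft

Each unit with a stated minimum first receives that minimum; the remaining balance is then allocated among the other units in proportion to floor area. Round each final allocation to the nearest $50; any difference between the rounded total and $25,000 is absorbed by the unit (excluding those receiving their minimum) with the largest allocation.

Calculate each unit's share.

Unit 2C: $11,000; Unit 4A: $8,900; Unit 3B: $5,100

Minimums first: Unit 2C $11,000. Remaining pool $14,000.
Remaining pool split over remaining floor area 8,042: Unit 4A 8,892.32 → $8,900; Unit 3B 5,107.68 → $5,100.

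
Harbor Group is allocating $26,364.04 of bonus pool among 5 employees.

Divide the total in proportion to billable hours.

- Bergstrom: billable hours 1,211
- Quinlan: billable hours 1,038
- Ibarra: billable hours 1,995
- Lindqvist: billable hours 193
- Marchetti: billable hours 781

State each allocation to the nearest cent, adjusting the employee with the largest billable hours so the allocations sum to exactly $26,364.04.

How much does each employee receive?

Bergstrom: $6,118.60; Quinlan: $5,244.51; Ibarra: $10,079.77; Lindqvist: $975.14; Marchetti: $3,946.02

Sum of billable hours: 1,211 + 1,038 + 1,995 + 193 + 781 = 5,218.
Unrounded shares: Bergstrom 6,118.5995; Quinlan 5,244.5139; Ibarra 10,079.7738; Lindqvist 975.1360; Marchetti 3,946.0167.
Rounded to nearest cent: Bergstrom $6,118.60; Quinlan $5,244.51; Ibarra $10,079.77; Lindqvist $975.14; Marchetti $3,946.02. Sum = $26,364.04.
Sum already equals the total — no adjustment.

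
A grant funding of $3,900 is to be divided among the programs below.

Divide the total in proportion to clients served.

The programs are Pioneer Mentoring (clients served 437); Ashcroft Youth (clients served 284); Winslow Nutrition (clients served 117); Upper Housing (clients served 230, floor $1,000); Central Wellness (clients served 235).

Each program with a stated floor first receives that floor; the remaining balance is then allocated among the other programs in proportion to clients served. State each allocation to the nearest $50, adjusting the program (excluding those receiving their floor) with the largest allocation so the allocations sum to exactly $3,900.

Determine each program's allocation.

Guaranteed amounts: Upper Housing $1,000. Balance $2,900.
Balance split over remaining clients served 1,073: Pioneer Mentoring 1,181.08 → $1,200; Ashcroft Youth 767.57 → $750; Winslow Nutrition 316.22 → $300; Central Wellness 635.14 → $650.

Pioneer Mentoring: $1,200; Ashcroft Youth: $750; Winslow Nutrition: $300; Upper Housing: $1,000; Central Wellness: $650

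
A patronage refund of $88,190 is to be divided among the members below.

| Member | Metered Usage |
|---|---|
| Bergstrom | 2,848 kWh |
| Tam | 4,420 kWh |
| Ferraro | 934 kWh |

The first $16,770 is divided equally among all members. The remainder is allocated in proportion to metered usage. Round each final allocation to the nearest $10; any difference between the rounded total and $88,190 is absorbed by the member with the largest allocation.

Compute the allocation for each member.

Bergstrom: $30,390 | Tam: $44,080 | Ferraro: $13,720

Equal tier: $16,770 ÷ 3 = $5,590 apiece.
Remainder $71,420 by metered usage (total 8,202): Bergstrom 24,799.34 → $24,800; Tam 38,487.73 → $38,490; Ferraro 8,132.93 → $8,130.
Totals: Bergstrom $5,590 + $24,800 = $30,390; Tam $5,590 + $38,490 = $44,080; Ferraro $5,590 + $8,130 = $13,720.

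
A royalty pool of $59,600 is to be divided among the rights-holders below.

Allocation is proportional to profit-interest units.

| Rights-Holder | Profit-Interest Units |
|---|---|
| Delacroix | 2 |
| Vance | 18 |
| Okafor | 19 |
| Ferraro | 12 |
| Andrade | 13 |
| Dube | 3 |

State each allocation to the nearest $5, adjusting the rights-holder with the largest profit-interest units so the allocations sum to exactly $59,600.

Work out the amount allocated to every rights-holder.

Combined profit-interest units = 2 + 18 + 19 + 12 + 13 + 3 = 67.
Unrounded shares: Delacroix 1,779.10; Vance 16,011.94; Okafor 16,901.49; Ferraro 10,674.63; Andrade 11,564.18; Dube 2,668.66.
After rounding ($5): Delacroix $1,780; Vance $16,010; Okafor $16,900; Ferraro $10,675; Andrade $11,565; Dube $2,670. Sum = $59,600.
Rounded total matches; no reconciliation needed.

Delacroix: $1,780 · Vance: $16,010 · Okafor: $16,900 · Ferraro: $10,675 · Andrade: $11,565 · Dube: $2,670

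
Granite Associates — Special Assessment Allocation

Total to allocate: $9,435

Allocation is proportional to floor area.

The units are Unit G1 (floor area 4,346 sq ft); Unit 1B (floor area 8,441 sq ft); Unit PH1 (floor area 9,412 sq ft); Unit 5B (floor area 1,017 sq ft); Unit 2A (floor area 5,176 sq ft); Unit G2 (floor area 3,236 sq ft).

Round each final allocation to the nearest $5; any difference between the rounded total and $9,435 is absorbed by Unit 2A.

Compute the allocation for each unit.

Floor area total: 31,628.
Raw shares: Unit G1 4,346/31,628 × $9,435 = 1,296.46; Unit 1B 8,441/31,628 × $9,435 = 2,518.05; Unit PH1 9,412/31,628 × $9,435 = 2,807.71; Unit 5B 1,017/31,628 × $9,435 = 303.38; Unit 2A 5,176/31,628 × $9,435 = 1,544.06; Unit G2 3,236/31,628 × $9,435 = 965.34.
Rounded to nearest $5: Unit G1 $1,295; Unit 1B $2,520; Unit PH1 $2,810; Unit 5B $305; Unit 2A $1,545; Unit G2 $965. Sum = $9,440.
Difference $9,435 − $9,440 = −$5 applied to Unit 2A: Unit 2A becomes $1,540.

Unit G1: $1,295; Unit 1B: $2,520; Unit PH1: $2,810; Unit 5B: $305; Unit 2A: $1,540; Unit G2: $965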